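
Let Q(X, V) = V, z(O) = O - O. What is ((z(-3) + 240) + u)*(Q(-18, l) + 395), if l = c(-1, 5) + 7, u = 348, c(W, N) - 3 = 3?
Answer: 239904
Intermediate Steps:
c(W, N) = 6 (c(W, N) = 3 + 3 = 6)
z(O) = 0
l = 13 (l = 6 + 7 = 13)
((z(-3) + 240) + u)*(Q(-18, l) + 395) = ((0 + 240) + 348)*(13 + 395) = (240 + 348)*408 = 588*408 = 239904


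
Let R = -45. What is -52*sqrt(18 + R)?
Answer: -156*I*sqrt(3) ≈ -270.2*I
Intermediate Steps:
-52*sqrt(18 + R) = -52*sqrt(18 - 45) = -156*I*sqrt(3)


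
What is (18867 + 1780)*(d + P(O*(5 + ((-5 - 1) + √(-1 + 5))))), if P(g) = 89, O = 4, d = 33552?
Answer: 694585727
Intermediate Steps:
(18867 + 1780)*(d + P(O*(5 + ((-5 - 1) + √(-1 + 5))))) = (18867 + 1780)*(33552 + 89) = 20647*33641 = 694585727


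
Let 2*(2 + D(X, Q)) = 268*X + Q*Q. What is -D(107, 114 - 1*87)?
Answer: -29401/2 ≈ -14701.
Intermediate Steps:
D(X, Q) = -2 + Q²/2 + 134*X (D(X, Q) = -2 + (268*X + Q*Q)/2 = -2 + (268*X + Q²)/2 = -2 + (Q² + 268*X)/2 = -2 + (Q²/2 + 134*X) = -2 + Q²/2 + 134*X)
-D(107, 114 - 1*87) = -(-2 + (114 - 1*87)²/2 + 134*107) = -(-2 + (114 - 87)²/2 + 14338) = -(-2 + (½)*27² + 14338) = -(-2 + (½)*729 + 14338) = -(-2 + 729/2 + 14338) = -1*29401/2 = -29401/2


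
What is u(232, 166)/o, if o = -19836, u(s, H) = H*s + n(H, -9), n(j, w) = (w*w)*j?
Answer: -25979/9918 ≈ -2.6194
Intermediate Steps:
n(j, w) = j*w² (n(j, w) = w²*j = j*w²)
u(s, H) = 81*H + H*s (u(s, H) = H*s + H*(-9)² = H*s + H*81 = H*s + 81*H = 81*H + H*s)
u(232, 166)/o = (166*(81 + 232))/(-19836) = (166*313)*(-1/19836) = 51958*(-1/19836) = -25979/9918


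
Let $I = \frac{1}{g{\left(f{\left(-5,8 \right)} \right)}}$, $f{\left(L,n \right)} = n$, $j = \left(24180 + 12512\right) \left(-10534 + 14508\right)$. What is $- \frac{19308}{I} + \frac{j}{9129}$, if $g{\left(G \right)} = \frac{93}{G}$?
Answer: $- \frac{3806480503}{18258} \approx -2.0848 \cdot 10^{5}$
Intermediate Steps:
$j = 145814008$ ($j = 36692 \cdot 3974 = 145814008$)
$I = \frac{8}{93}$ ($I = \frac{1}{93 \cdot \frac{1}{8}} = \frac{1}{\frac{93}{8}} = \frac{8}{93} \approx 0.086022$)
$- \frac{19308}{I} + \frac{j}{9129} = - \frac{19308}{\frac{8}{93}} + \frac{145814008}{9129} = \left(-19308\right) \frac{93}{8} + 145814008 \cdot \frac{1}{9129} = - \frac{448911}{2} + \frac{145814008}{9129} = - \frac{3806480503}{18258}$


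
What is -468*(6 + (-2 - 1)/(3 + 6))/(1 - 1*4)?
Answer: 884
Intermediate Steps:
-468*(6 + (-2 - 1)/(3 + 6))/(1 - 1*4) = -468*(6 - 3/9)/(1 - 4) = -468*(6 - 3*⅑)/(-3) = -468*(6 - ⅓)*(-1)/3 = -2652*(-1)/3 = -468*(-17/9) = 884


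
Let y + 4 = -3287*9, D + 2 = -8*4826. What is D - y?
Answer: -9023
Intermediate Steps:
D = -38610 (D = -2 - 8*4826 = -2 - 38608 = -38610)
y = -29587 (y = -4 - 3287*9 = -4 - 29583 = -29587)
D - y = -38610 - 1*(-29587) = -38610 + 29587 = -9023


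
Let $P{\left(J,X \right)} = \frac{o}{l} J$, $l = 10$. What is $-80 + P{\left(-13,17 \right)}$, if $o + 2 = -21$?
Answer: $- \frac{501}{10} \approx -50.1$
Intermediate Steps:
$o = -23$ ($o = -2 - 21 = -23$)
$P{\left(J,X \right)} = - \frac{23 J}{10}$ ($P{\left(J,X \right)} = - \frac{23}{10} J = \left(-23\right) \frac{1}{10} J = - \frac{23 J}{10}$)
$-80 + P{\left(-13,17 \right)} = -80 - - \frac{299}{10} = -80 + \frac{299}{10} = - \frac{501}{10}$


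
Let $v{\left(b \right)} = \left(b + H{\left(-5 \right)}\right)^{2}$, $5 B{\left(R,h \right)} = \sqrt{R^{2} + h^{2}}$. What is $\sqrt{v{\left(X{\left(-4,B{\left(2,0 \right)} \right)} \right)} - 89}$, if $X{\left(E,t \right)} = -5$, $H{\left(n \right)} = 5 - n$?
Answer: $8 i \approx 8.0 i$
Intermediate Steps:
$B{\left(R,h \right)} = \frac{\sqrt{R^{2} + h^{2}}}{5}$
$v{\left(b \right)} = \left(10 + b\right)^{2}$ ($v{\left(b \right)} = \left(b + \left(5 - -5\right)\right)^{2} = \left(b + \left(5 + 5\right)\right)^{2} = \left(b + 10\right)^{2} = \left(10 + b\right)^{2}$)
$\sqrt{v{\left(X{\left(-4,B{\left(2,0 \right)} \right)} \right)} - 89} = \sqrt{\left(10 - 5\right)^{2} - 89} = \sqrt{5^{2} - 89} = \sqrt{25 - 89} = \sqrt{-64} = 8 i$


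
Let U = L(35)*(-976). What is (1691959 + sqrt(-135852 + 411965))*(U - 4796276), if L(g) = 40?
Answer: -8181156424044 - 4835316*sqrt(276113) ≈ -8.1837e+12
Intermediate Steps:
U = -39040 (U = 40*(-976) = -39040)
(1691959 + sqrt(-135852 + 411965))*(U - 4796276) = (1691959 + sqrt(-135852 + 411965))*(-39040 - 4796276) = (1691959 + sqrt(276113))*(-4835316) = -8181156424044 - 4835316*sqrt(276113)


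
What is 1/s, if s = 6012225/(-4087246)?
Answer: -4087246/6012225 ≈ -0.67982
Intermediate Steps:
s = -6012225/4087246 (s = 6012225*(-1/4087246) = -6012225/4087246 ≈ -1.4710)
1/s = 1/(-6012225/4087246) = -4087246/6012225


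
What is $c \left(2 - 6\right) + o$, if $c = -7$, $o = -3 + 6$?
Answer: $31$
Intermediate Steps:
$o = 3$
$c \left(2 - 6\right) + o = - 7 \left(2 - 6\right) + 3 = \left(-7\right) \left(-4\right) + 3 = 28 + 3 = 31$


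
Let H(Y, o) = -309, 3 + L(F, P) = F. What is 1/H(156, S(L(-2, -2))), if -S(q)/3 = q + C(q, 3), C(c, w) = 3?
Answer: -1/309 ≈ -0.0032362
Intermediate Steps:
L(F, P) = -3 + F
S(q) = -9 - 3*q (S(q) = -3*(q + 3) = -3*(3 + q) = -9 - 3*q)
1/H(156, S(L(-2, -2))) = 1/(-309) = -1/309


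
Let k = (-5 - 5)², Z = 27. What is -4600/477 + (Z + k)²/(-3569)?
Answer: -24110933/1702413 ≈ -14.163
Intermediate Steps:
k = 100 (k = (-10)² = 100)
-4600/477 + (Z + k)²/(-3569) = -4600/477 + (27 + 100)²/(-3569) = -4600*1/477 + 127²*(-1/3569) = -4600/477 + 16129*(-1/3569) = -4600/477 - 16129/3569 = -24110933/1702413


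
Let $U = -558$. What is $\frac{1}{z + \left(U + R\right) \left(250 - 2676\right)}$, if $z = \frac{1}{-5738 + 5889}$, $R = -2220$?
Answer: $\frac{151}{1017653629} \approx 1.4838 \cdot 10^{-7}$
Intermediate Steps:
$z = \frac{1}{151} \approx 0.0066225$
$\frac{1}{z + \left(U + R\right) \left(250 - 2676\right)} = \frac{1}{\frac{1}{151} + \left(-558 - 2220\right) \left(250 - 2676\right)} = \frac{1}{\frac{1}{151} - -6739428} = \frac{1}{\frac{1}{151} + 6739428} = \frac{1}{\frac{1017653629}{151}} = \frac{151}{1017653629}$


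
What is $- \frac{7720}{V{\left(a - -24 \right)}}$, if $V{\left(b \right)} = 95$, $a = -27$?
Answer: $- \frac{1544}{19} \approx -81.263$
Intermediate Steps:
$- \frac{7720}{V{\left(a - -24 \right)}} = - \frac{7720}{95} = \left(-7720\right) \frac{1}{95} = - \frac{1544}{19}$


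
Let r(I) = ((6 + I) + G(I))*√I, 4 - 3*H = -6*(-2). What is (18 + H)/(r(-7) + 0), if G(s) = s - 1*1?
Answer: 46*I*√7/189 ≈ 0.64394*I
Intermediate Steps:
G(s) = -1 + s (G(s) = s - 1 = -1 + s)
H = -8/3 (H = 4/3 - (-2)*(-2) = 4/3 - ⅓*12 = 4/3 - 4 = -8/3 ≈ -2.6667)
r(I) = √I*(5 + 2*I) (r(I) = ((6 + I) + (-1 + I))*√I = (5 + 2*I)*√I = √I*(5 + 2*I))
(18 + H)/(r(-7) + 0) = (18 - 8/3)/(√(-7)*(5 + 2*(-7)) + 0) = (46/3)/((I*√7)*(5 - 14) + 0) = (46/3)/((I*√7)*(-9) + 0) = (46/3)/(-9*I*√7 + 0) = (46/3)/(-9*I*√7) = (I*√7/63)*(46/3) = 46*I*√7/189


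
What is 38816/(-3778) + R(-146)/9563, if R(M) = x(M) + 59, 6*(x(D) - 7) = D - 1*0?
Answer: -556559987/54193521 ≈ -10.270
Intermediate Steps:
x(D) = 7 + D/6 (x(D) = 7 + (D - 1*0)/6 = 7 + (D + 0)/6 = 7 + D/6)
R(M) = 66 + M/6 (R(M) = (7 + M/6) + 59 = 66 + M/6)
38816/(-3778) + R(-146)/9563 = 38816/(-3778) + (66 + (⅙)*(-146))/9563 = 38816*(-1/3778) + (66 - 73/3)*(1/9563) = -19408/1889 + (125/3)*(1/9563) = -19408/1889 + 125/28689 = -556559987/54193521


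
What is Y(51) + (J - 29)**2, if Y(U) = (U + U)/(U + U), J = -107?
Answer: 18497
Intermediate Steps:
Y(U) = 1 (Y(U) = (2*U)/((2*U)) = (2*U)*(1/(2*U)) = 1)
Y(51) + (J - 29)**2 = 1 + (-107 - 29)**2 = 1 + (-136)**2 = 1 + 18496 = 18497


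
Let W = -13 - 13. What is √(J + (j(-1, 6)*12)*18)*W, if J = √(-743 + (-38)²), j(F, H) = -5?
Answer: -26*I*√(1080 - √701) ≈ -843.91*I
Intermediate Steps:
J = √701 (J = √(-743 + 1444) = √701 ≈ 26.476)
W = -26
√(J + (j(-1, 6)*12)*18)*W = √(√701 - 5*12*18)*(-26) = √(√701 - 60*18)*(-26) = √(√701 - 1080)*(-26) = √(-1080 + √701)*(-26) = -26*√(-1080 + √701)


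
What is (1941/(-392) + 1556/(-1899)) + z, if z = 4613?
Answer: 3429658193/744408 ≈ 4607.2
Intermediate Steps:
(1941/(-392) + 1556/(-1899)) + z = (1941/(-392) + 1556/(-1899)) + 4613 = (1941*(-1/392) + 1556*(-1/1899)) + 4613 = (-1941/392 - 1556/1899) + 4613 = -4295911/744408 + 4613 = 3429658193/744408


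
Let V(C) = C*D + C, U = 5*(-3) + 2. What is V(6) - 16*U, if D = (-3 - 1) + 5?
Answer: 220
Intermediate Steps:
D = 1 (D = -4 + 5 = 1)
U = -13 (U = -15 + 2 = -13)
V(C) = 2*C (V(C) = C*1 + C = C + C = 2*C)
V(6) - 16*U = 2*6 - 16*(-13) = 12 + 208 = 220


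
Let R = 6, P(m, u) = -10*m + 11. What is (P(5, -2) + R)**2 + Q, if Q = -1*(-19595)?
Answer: 20684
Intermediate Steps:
P(m, u) = 11 - 10*m
Q = 19595
(P(5, -2) + R)**2 + Q = ((11 - 10*5) + 6)**2 + 19595 = ((11 - 50) + 6)**2 + 19595 = (-39 + 6)**2 + 19595 = (-33)**2 + 19595 = 1089 + 19595 = 20684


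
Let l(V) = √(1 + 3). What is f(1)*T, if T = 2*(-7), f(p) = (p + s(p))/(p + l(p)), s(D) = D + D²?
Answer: -14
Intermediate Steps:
l(V) = 2 (l(V) = √4 = 2)
f(p) = (p + p*(1 + p))/(2 + p) (f(p) = (p + p*(1 + p))/(p + 2) = (p + p*(1 + p))/(2 + p))
T = -14
f(1)*T = 1*(-14) = -14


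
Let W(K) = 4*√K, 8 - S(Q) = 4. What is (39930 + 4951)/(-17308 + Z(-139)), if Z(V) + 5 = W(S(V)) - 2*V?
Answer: -44881/17027 ≈ -2.6359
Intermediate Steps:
S(Q) = 4 (S(Q) = 8 - 1*4 = 8 - 4 = 4)
Z(V) = 3 - 2*V (Z(V) = -5 + (4*√4 - 2*V) = -5 + (4*2 - 2*V) = -5 + (8 - 2*V) = 3 - 2*V)
(39930 + 4951)/(-17308 + Z(-139)) = (39930 + 4951)/(-17308 + (3 - 2*(-139))) = 44881/(-17308 + (3 + 278)) = 44881/(-17308 + 281) = 44881/(-17027) = 44881*(-1/17027) = -44881/17027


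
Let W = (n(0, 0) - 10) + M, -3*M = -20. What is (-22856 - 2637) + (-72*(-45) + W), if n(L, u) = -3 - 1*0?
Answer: -66778/3 ≈ -22259.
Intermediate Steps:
n(L, u) = -3 (n(L, u) = -3 + 0 = -3)
M = 20/3 (M = -⅓*(-20) = 20/3 ≈ 6.6667)
W = -19/3 (W = (-3 - 10) + 20/3 = -13 + 20/3 = -19/3 ≈ -6.3333)
(-22856 - 2637) + (-72*(-45) + W) = (-22856 - 2637) + (-72*(-45) - 19/3) = -25493 + (3240 - 19/3) = -25493 + 9701/3 = -66778/3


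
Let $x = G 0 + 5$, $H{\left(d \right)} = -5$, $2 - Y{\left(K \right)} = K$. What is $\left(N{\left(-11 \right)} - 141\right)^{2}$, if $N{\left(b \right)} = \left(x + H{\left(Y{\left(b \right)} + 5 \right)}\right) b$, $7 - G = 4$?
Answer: $19881$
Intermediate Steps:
$G = 3$ ($G = 7 - 4 = 3$)
$Y{\left(K \right)} = 2 - K$
$x = 5$ ($x = 3 \cdot 0 + 5 = 0 + 5 = 5$)
$N{\left(b \right)} = 0$ ($N{\left(b \right)} = \left(5 - 5\right) b = 0 b = 0$)
$\left(N{\left(-11 \right)} - 141\right)^{2} = \left(0 - 141\right)^{2} = \left(-141\right)^{2} = 19881$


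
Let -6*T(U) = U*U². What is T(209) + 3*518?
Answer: -9120005/6 ≈ -1.5200e+6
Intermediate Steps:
T(U) = -U³/6 (T(U) = -U*U²/6 = -U³/6)
T(209) + 3*518 = -⅙*209³ + 3*518 = -⅙*9129329 + 1554 = -9129329/6 + 1554 = -9120005/6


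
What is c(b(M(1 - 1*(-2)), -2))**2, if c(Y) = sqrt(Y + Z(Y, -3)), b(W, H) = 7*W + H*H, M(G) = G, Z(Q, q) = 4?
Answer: 29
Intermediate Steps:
b(W, H) = H**2 + 7*W (b(W, H) = 7*W + H**2 = H**2 + 7*W)
c(Y) = sqrt(4 + Y) (c(Y) = sqrt(Y + 4) = sqrt(4 + Y))
c(b(M(1 - 1*(-2)), -2))**2 = (sqrt(4 + ((-2)**2 + 7*(1 - 1*(-2)))))**2 = (sqrt(4 + (4 + 7*(1 + 2))))**2 = (sqrt(4 + (4 + 7*3)))**2 = (sqrt(4 + (4 + 21)))**2 = (sqrt(4 + 25))**2 = (sqrt(29))**2 = 29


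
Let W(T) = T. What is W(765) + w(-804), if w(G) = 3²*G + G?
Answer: -7275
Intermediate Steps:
w(G) = 10*G (w(G) = 9*G + G = 10*G)
W(765) + w(-804) = 765 + 10*(-804) = 765 - 8040 = -7275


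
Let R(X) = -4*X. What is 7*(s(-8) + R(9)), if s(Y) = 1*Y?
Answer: -308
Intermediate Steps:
s(Y) = Y
7*(s(-8) + R(9)) = 7*(-8 - 4*9) = 7*(-8 - 36) = 7*(-44) = -308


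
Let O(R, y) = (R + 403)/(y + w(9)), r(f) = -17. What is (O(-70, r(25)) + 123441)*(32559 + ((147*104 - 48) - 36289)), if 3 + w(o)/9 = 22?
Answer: 109403971485/77 ≈ 1.4208e+9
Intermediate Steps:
w(o) = 171 (w(o) = -27 + 9*22 = -27 + 198 = 171)
O(R, y) = (403 + R)/(171 + y) (O(R, y) = (R + 403)/(y + 171) = (403 + R)/(171 + y))
(O(-70, r(25)) + 123441)*(32559 + ((147*104 - 48) - 36289)) = ((403 - 70)/(171 - 17) + 123441)*(32559 + ((147*104 - 48) - 36289)) = (333/154 + 123441)*(32559 + ((15288 - 48) - 36289)) = ((1/154)*333 + 123441)*(32559 + (15240 - 36289)) = (333/154 + 123441)*(32559 - 21049) = (19010247/154)*11510 = 109403971485/77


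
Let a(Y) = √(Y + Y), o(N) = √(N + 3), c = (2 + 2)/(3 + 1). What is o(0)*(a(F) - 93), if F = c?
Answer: √3*(-93 + √2) ≈ -158.63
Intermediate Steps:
c = 1 (c = 4/4 = 4*(¼) = 1)
o(N) = √(3 + N)
F = 1
a(Y) = √2*√Y (a(Y) = √(2*Y) = √2*√Y)
o(0)*(a(F) - 93) = √(3 + 0)*(√2*√1 - 93) = √3*(√2*1 - 93) = √3*(√2 - 93) = √3*(-93 + √2)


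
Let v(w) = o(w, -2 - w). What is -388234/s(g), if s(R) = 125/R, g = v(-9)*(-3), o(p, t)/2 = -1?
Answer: -2329404/125 ≈ -18635.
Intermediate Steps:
o(p, t) = -2 (o(p, t) = 2*(-1) = -2)
v(w) = -2
g = 6 (g = -2*(-3) = 6)
-388234/s(g) = -388234/(125/6) = -388234/(125*(1/6)) = -388234/125/6 = -388234*6/125 = -2329404/125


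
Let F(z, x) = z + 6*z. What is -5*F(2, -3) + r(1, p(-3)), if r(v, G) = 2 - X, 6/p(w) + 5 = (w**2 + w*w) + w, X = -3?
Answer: -65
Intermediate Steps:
p(w) = 6/(-5 + w + 2*w**2) (p(w) = 6/(-5 + ((w**2 + w*w) + w)) = 6/(-5 + ((w**2 + w**2) + w)) = 6/(-5 + (2*w**2 + w)) = 6/(-5 + (w + 2*w**2)) = 6/(-5 + w + 2*w**2))
r(v, G) = 5 (r(v, G) = 2 - 1*(-3) = 2 + 3 = 5)
F(z, x) = 7*z
-5*F(2, -3) + r(1, p(-3)) = -35*2 + 5 = -5*14 + 5 = -70 + 5 = -65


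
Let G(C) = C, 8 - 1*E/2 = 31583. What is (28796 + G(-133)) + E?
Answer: -34487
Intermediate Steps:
E = -63150 (E = 16 - 2*31583 = 16 - 63166 = -63150)
(28796 + G(-133)) + E = (28796 - 133) - 63150 = 28663 - 63150 = -34487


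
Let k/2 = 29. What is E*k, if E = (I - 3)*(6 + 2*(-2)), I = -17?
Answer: -2320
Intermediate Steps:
k = 58 (k = 2*29 = 58)
E = -40 (E = (-17 - 3)*(6 + 2*(-2)) = -20*(6 - 4) = -20*2 = -40)
E*k = -40*58 = -2320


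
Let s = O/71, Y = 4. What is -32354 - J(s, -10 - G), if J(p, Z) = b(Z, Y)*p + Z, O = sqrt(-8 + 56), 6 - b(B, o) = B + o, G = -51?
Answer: -32395 + 156*sqrt(3)/71 ≈ -32391.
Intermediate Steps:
b(B, o) = 6 - B - o (b(B, o) = 6 - (B + o) = 6 + (-B - o) = 6 - B - o)
O = 4*sqrt(3) (O = sqrt(48) = 4*sqrt(3) ≈ 6.9282)
s = 4*sqrt(3)/71 (s = (4*sqrt(3))/71 = (4*sqrt(3))*(1/71) = 4*sqrt(3)/71 ≈ 0.097580)
J(p, Z) = Z + p*(2 - Z) (J(p, Z) = (6 - Z - 1*4)*p + Z = (6 - Z - 4)*p + Z = (2 - Z)*p + Z = p*(2 - Z) + Z = Z + p*(2 - Z))
-32354 - J(s, -10 - G) = -32354 - ((-10 - 1*(-51)) - 4*sqrt(3)/71*(-2 + (-10 - 1*(-51)))) = -32354 - ((-10 + 51) - 4*sqrt(3)/71*(-2 + (-10 + 51))) = -32354 - (41 - 4*sqrt(3)/71*(-2 + 41)) = -32354 - (41 - 1*4*sqrt(3)/71*39) = -32354 - (41 - 156*sqrt(3)/71) = -32354 + (-41 + 156*sqrt(3)/71) = -32395 + 156*sqrt(3)/71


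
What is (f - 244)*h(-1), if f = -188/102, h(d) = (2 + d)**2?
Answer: -12538/51 ≈ -245.84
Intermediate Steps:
f = -94/51 (f = -188*1/102 = -94/51 ≈ -1.8431)
(f - 244)*h(-1) = (-94/51 - 244)*(2 - 1)**2 = -12538/51*1**2 = -12538/51*1 = -12538/51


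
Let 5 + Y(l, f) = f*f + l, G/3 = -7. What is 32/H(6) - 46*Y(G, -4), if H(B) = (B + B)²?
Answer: 4142/9 ≈ 460.22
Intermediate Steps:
G = -21 (G = 3*(-7) = -21)
H(B) = 4*B² (H(B) = (2*B)² = 4*B²)
Y(l, f) = -5 + l + f² (Y(l, f) = -5 + (f*f + l) = -5 + (f² + l) = -5 + (l + f²) = -5 + l + f²)
32/H(6) - 46*Y(G, -4) = 32/((4*6²)) - 46*(-5 - 21 + (-4)²) = 32/((4*36)) - 46*(-5 - 21 + 16) = 32/144 - 46*(-10) = 32*(1/144) + 460 = 2/9 + 460 = 4142/9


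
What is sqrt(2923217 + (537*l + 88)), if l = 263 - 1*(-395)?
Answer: sqrt(3276651) ≈ 1810.2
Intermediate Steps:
l = 658 (l = 263 + 395 = 658)
sqrt(2923217 + (537*l + 88)) = sqrt(2923217 + (537*658 + 88)) = sqrt(2923217 + (353346 + 88)) = sqrt(2923217 + 353434) = sqrt(3276651)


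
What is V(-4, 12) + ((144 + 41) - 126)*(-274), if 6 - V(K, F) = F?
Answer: -16172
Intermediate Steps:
V(K, F) = 6 - F
V(-4, 12) + ((144 + 41) - 126)*(-274) = (6 - 1*12) + ((144 + 41) - 126)*(-274) = (6 - 12) + (185 - 126)*(-274) = -6 + 59*(-274) = -6 - 16166 = -16172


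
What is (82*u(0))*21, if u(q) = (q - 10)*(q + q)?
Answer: 0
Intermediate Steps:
u(q) = 2*q*(-10 + q) (u(q) = (-10 + q)*(2*q) = 2*q*(-10 + q))
(82*u(0))*21 = (82*(2*0*(-10 + 0)))*21 = (82*(2*0*(-10)))*21 = (82*0)*21 = 0*21 = 0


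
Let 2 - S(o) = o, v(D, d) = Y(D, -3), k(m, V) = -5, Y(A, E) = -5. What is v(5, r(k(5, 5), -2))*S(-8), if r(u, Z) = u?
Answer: -50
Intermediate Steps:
v(D, d) = -5
S(o) = 2 - o
v(5, r(k(5, 5), -2))*S(-8) = -5*(2 - 1*(-8)) = -5*(2 + 8) = -5*10 = -50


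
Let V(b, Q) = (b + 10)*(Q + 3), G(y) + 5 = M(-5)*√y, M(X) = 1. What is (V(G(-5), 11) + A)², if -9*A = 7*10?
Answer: 234220/81 + 15680*I*√5/9 ≈ 2891.6 + 3895.7*I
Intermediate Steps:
A = -70/9 (A = -7*10/9 = -⅑*70 = -70/9 ≈ -7.7778)
G(y) = -5 + √y (G(y) = -5 + 1*√y = -5 + √y)
V(b, Q) = (3 + Q)*(10 + b) (V(b, Q) = (10 + b)*(3 + Q) = (3 + Q)*(10 + b))
(V(G(-5), 11) + A)² = ((30 + 3*(-5 + √(-5)) + 10*11 + 11*(-5 + √(-5))) - 70/9)² = ((30 + 3*(-5 + I*√5) + 110 + 11*(-5 + I*√5)) - 70/9)² = ((30 + (-15 + 3*I*√5) + 110 + (-55 + 11*I*√5)) - 70/9)² = ((70 + 14*I*√5) - 70/9)² = (560/9 + 14*I*√5)²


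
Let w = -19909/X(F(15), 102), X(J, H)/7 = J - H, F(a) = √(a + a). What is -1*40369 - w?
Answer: -488924460/12103 - 19909*√30/72618 ≈ -40398.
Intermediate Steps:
F(a) = √2*√a (F(a) = √(2*a) = √2*√a)
X(J, H) = -7*H + 7*J (X(J, H) = 7*(J - H) = -7*H + 7*J)
w = -19909/(-714 + 7*√30) (w = -19909/(-7*102 + 7*(√2*√15)) = -19909/(-714 + 7*√30) ≈ 29.466)
-1*40369 - w = -1*40369 - (338453/12103 + 19909*√30/72618) = -40369 + (-338453/12103 - 19909*√30/72618) = -488924460/12103 - 19909*√30/72618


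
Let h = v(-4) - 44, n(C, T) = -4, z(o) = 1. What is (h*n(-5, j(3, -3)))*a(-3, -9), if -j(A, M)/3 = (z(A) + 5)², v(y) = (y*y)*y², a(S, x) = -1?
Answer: 848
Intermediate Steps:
v(y) = y⁴ (v(y) = y²*y² = y⁴)
j(A, M) = -108 (j(A, M) = -3*(1 + 5)² = -3*6² = -3*36 = -108)
h = 212 (h = (-4)⁴ - 44 = 256 - 44 = 212)
(h*n(-5, j(3, -3)))*a(-3, -9) = (212*(-4))*(-1) = -848*(-1) = 848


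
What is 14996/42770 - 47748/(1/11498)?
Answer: -11740504080542/21385 ≈ -5.4901e+8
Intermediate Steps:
14996/42770 - 47748/(1/11498) = 14996*(1/42770) - 47748/1/11498 = 7498/21385 - 47748*11498 = 7498/21385 - 549006504 = -11740504080542/21385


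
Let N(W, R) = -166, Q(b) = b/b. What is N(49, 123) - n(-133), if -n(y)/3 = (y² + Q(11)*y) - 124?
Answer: 52130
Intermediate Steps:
Q(b) = 1
n(y) = 372 - 3*y - 3*y² (n(y) = -3*((y² + 1*y) - 124) = -3*((y² + y) - 124) = -3*((y + y²) - 124) = -3*(-124 + y + y²) = 372 - 3*y - 3*y²)
N(49, 123) - n(-133) = -166 - (372 - 3*(-133) - 3*(-133)²) = -166 - (372 + 399 - 3*17689) = -166 - (372 + 399 - 53067) = -166 - 1*(-52296) = -166 + 52296 = 52130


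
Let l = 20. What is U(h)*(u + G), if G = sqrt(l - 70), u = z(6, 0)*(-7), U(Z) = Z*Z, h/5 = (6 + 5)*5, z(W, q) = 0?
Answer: 378125*I*sqrt(2) ≈ 5.3475e+5*I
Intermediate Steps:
h = 275 (h = 5*((6 + 5)*5) = 5*(11*5) = 5*55 = 275)
U(Z) = Z**2
u = 0 (u = 0*(-7) = 0)
G = 5*I*sqrt(2) (G = sqrt(20 - 70) = sqrt(-50) = 5*I*sqrt(2) ≈ 7.0711*I)
U(h)*(u + G) = 275**2*(0 + 5*I*sqrt(2)) = 75625*(5*I*sqrt(2)) = 378125*I*sqrt(2)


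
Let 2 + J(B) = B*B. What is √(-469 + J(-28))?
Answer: √313 ≈ 17.692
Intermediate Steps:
J(B) = -2 + B² (J(B) = -2 + B*B = -2 + B²)
√(-469 + J(-28)) = √(-469 + (-2 + (-28)²)) = √(-469 + (-2 + 784)) = √(-469 + 782) = √313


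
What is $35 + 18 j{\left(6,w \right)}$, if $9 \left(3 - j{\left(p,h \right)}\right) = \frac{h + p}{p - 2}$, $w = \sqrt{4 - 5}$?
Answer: $86 - \frac{i}{2} \approx 86.0 - 0.5 i$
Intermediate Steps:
$w = i$ ($w = \sqrt{-1} = i \approx 1.0 i$)
$j{\left(p,h \right)} = 3 - \frac{h + p}{9 \left(-2 + p\right)}$ ($j{\left(p,h \right)} = 3 - \frac{\left(h + p\right) \frac{1}{p - 2}}{9} = 3 - \frac{\left(h + p\right) \frac{1}{-2 + p}}{9} = 3 - \frac{\frac{1}{-2 + p} \left(h + p\right)}{9} = 3 - \frac{h + p}{9 \left(-2 + p\right)}$)
$35 + 18 j{\left(6,w \right)} = 35 + 18 \frac{-54 - i + 26 \cdot 6}{9 \left(-2 + 6\right)} = 35 + 18 \frac{-54 - i + 156}{9 \cdot 4} = 35 + 18 \cdot \frac{1}{9} \cdot \frac{1}{4} \left(102 - i\right) = 35 + 18 \left(\frac{17}{6} - \frac{i}{36}\right) = 35 + \left(51 - \frac{i}{2}\right) = 86 - \frac{i}{2}$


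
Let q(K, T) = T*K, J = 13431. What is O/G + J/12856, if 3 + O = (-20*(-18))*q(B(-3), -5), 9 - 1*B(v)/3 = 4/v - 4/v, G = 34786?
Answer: -78814701/223604408 ≈ -0.35247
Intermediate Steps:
B(v) = 27 (B(v) = 27 - 3*(4/v - 4/v) = 27 - 3*0 = 27 + 0 = 27)
q(K, T) = K*T
O = -48603 (O = -3 + (-20*(-18))*(27*(-5)) = -3 + 360*(-135) = -3 - 48600 = -48603)
O/G + J/12856 = -48603/34786 + 13431/12856 = -78814701/223604408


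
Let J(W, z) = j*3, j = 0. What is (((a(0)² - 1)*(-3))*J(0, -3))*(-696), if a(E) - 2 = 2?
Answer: 0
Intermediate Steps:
a(E) = 4 (a(E) = 2 + 2 = 4)
J(W, z) = 0 (J(W, z) = 0*3 = 0)
(((a(0)² - 1)*(-3))*J(0, -3))*(-696) = (((4² - 1)*(-3))*0)*(-696) = (((16 - 1)*(-3))*0)*(-696) = ((15*(-3))*0)*(-696) = -45*0*(-696) = 0*(-696) = 0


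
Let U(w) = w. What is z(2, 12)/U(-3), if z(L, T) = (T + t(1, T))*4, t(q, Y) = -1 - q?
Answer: -40/3 ≈ -13.333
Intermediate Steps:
z(L, T) = -8 + 4*T (z(L, T) = (T + (-1 - 1*1))*4 = (T + (-1 - 1))*4 = (T - 2)*4 = (-2 + T)*4 = -8 + 4*T)
z(2, 12)/U(-3) = (-8 + 4*12)/(-3) = (-8 + 48)*(-⅓) = 40*(-⅓) = -40/3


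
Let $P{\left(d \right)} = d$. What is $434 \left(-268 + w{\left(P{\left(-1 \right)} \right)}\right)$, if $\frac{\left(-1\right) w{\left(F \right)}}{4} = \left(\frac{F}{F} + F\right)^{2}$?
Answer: $-116312$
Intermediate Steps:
$w{\left(F \right)} = - 4 \left(1 + F\right)^{2}$ ($w{\left(F \right)} = - 4 \left(\frac{F}{F} + F\right)^{2} = - 4 \left(1 + F\right)^{2}$)
$434 \left(-268 + w{\left(P{\left(-1 \right)} \right)}\right) = 434 \left(-268 - 4 \left(1 - 1\right)^{2}\right) = 434 \left(-268 - 4 \cdot 0^{2}\right) = 434 \left(-268 - 0\right) = 434 \left(-268 + 0\right) = 434 \left(-268\right) = -116312$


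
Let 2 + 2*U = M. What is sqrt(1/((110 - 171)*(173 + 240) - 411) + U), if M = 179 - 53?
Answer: 3*sqrt(1129027583)/12802 ≈ 7.8740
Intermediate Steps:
M = 126
U = 62 (U = -1 + (1/2)*126 = -1 + 63 = 62)
sqrt(1/((110 - 171)*(173 + 240) - 411) + U) = sqrt(1/((110 - 171)*(173 + 240) - 411) + 62) = sqrt(1/(-61*413 - 411) + 62) = sqrt(1/(-25193 - 411) + 62) = sqrt(1/(-25604) + 62) = sqrt(-1/25604 + 62) = sqrt(1587447/25604) = 3*sqrt(1129027583)/12802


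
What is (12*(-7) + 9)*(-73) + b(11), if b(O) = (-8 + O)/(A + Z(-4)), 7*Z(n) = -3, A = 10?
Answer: 366846/67 ≈ 5475.3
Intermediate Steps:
Z(n) = -3/7 (Z(n) = (⅐)*(-3) = -3/7)
b(O) = -56/67 + 7*O/67 (b(O) = (-8 + O)/(10 - 3/7) = (-8 + O)/(67/7) = (-8 + O)*(7/67) = -56/67 + 7*O/67)
(12*(-7) + 9)*(-73) + b(11) = (12*(-7) + 9)*(-73) + (-56/67 + (7/67)*11) = (-84 + 9)*(-73) + (-56/67 + 77/67) = -75*(-73) + 21/67 = 5475 + 21/67 = 366846/67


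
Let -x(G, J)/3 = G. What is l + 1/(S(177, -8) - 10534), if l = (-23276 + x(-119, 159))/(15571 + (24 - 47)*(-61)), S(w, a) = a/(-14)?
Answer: -3435017/2543823 ≈ -1.3503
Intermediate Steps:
x(G, J) = -3*G
S(w, a) = -a/14 (S(w, a) = a*(-1/14) = -a/14)
l = -559/414 (l = (-23276 - 3*(-119))/(15571 + (24 - 47)*(-61)) = (-23276 + 357)/(15571 - 23*(-61)) = -22919/(15571 + 1403) = -22919/16974 = -22919*1/16974 = -559/414 ≈ -1.3502)
l + 1/(S(177, -8) - 10534) = -559/414 + 1/(-1/14*(-8) - 10534) = -559/414 + 1/(4/7 - 10534) = -559/414 + 1/(-73734/7) = -559/414 - 7/73734 = -3435017/2543823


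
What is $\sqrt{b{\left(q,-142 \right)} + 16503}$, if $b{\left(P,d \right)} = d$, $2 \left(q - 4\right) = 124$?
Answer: $\sqrt{16361} \approx 127.91$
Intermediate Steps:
$q = 66$ ($q = 4 + \frac{1}{2} \cdot 124 = 4 + 62 = 66$)
$\sqrt{b{\left(q,-142 \right)} + 16503} = \sqrt{-142 + 16503} = \sqrt{16361}$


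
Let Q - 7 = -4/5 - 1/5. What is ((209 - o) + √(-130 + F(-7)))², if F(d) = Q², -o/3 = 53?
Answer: (368 + I*√94)² ≈ 1.3533e+5 + 7135.8*I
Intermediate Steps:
Q = 6 (Q = 7 + (-4/5 - 1/5) = 7 + (-4*⅕ - 1*⅕) = 7 + (-⅘ - ⅕) = 7 - 1 = 6)
o = -159 (o = -3*53 = -159)
F(d) = 36 (F(d) = 6² = 36)
((209 - o) + √(-130 + F(-7)))² = ((209 - 1*(-159)) + √(-130 + 36))² = ((209 + 159) + √(-94))² = (368 + I*√94)²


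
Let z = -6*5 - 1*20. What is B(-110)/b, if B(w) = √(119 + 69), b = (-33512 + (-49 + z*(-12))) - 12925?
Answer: -√47/22943 ≈ -0.00029881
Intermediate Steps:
z = -50 (z = -30 - 20 = -50)
b = -45886 (b = (-33512 + (-49 - 50*(-12))) - 12925 = (-33512 + (-49 + 600)) - 12925 = (-33512 + 551) - 12925 = -32961 - 12925 = -45886)
B(w) = 2*√47 (B(w) = √188 = 2*√47)
B(-110)/b = (2*√47)/(-45886) = (2*√47)*(-1/45886) = -√47/22943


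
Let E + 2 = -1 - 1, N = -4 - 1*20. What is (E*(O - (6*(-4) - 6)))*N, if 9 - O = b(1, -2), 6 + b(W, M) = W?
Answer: 4224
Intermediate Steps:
b(W, M) = -6 + W
O = 14 (O = 9 - (-6 + 1) = 9 - 1*(-5) = 9 + 5 = 14)
N = -24 (N = -4 - 20 = -24)
E = -4 (E = -2 + (-1 - 1) = -2 - 2 = -4)
(E*(O - (6*(-4) - 6)))*N = -4*(14 - (6*(-4) - 6))*(-24) = -4*(14 - (-24 - 6))*(-24) = -4*(14 - 1*(-30))*(-24) = -4*(14 + 30)*(-24) = -4*44*(-24) = -176*(-24) = 4224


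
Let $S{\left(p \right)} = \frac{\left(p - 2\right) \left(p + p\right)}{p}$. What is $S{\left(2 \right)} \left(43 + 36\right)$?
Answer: $0$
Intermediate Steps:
$S{\left(p \right)} = -4 + 2 p$ ($S{\left(p \right)} = \frac{\left(-2 + p\right) 2 p}{p} = \frac{2 p \left(-2 + p\right)}{p} = -4 + 2 p$)
$S{\left(2 \right)} \left(43 + 36\right) = \left(-4 + 2 \cdot 2\right) \left(43 + 36\right) = \left(-4 + 4\right) 79 = 0 \cdot 79 = 0$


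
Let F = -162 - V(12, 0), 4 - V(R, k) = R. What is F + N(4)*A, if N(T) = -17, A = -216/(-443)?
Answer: -71894/443 ≈ -162.29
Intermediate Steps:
A = 216/443 (A = -216*(-1/443) = 216/443 ≈ 0.48758)
V(R, k) = 4 - R
F = -154 (F = -162 - (4 - 1*12) = -162 - (4 - 12) = -162 - 1*(-8) = -162 + 8 = -154)
F + N(4)*A = -154 - 17*216/443 = -154 - 3672/443 = -71894/443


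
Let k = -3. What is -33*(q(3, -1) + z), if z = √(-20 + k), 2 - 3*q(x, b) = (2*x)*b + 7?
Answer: -11 - 33*I*√23 ≈ -11.0 - 158.26*I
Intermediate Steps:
q(x, b) = -5/3 - 2*b*x/3 (q(x, b) = ⅔ - ((2*x)*b + 7)/3 = ⅔ - (2*b*x + 7)/3 = ⅔ - (7 + 2*b*x)/3 = ⅔ + (-7/3 - 2*b*x/3) = -5/3 - 2*b*x/3)
z = I*√23 (z = √(-20 - 3) = √(-23) = I*√23 ≈ 4.7958*I)
-33*(q(3, -1) + z) = -33*((-5/3 - ⅔*(-1)*3) + I*√23) = -33*((-5/3 + 2) + I*√23) = -33*(⅓ + I*√23) = -11 - 33*I*√23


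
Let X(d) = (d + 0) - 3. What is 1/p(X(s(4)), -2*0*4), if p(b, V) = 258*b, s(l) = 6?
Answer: 1/774 ≈ 0.0012920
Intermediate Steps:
X(d) = -3 + d (X(d) = d - 3 = -3 + d)
1/p(X(s(4)), -2*0*4) = 1/(258*(-3 + 6)) = 1/(258*3) = 1/774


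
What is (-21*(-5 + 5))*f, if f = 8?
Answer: 0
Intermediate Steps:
(-21*(-5 + 5))*f = -21*(-5 + 5)*8 = -21*0*8 = 0*8 = 0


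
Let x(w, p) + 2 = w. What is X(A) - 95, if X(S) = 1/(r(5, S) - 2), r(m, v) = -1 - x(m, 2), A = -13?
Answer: -571/6 ≈ -95.167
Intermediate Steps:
x(w, p) = -2 + w
r(m, v) = 1 - m (r(m, v) = -1 - (-2 + m) = -1 + (2 - m) = 1 - m)
X(S) = -1/6 (X(S) = 1/((1 - 1*5) - 2) = 1/((1 - 5) - 2) = 1/(-4 - 2) = 1/(-6) = -1/6)
X(A) - 95 = -1/6 - 95 = -571/6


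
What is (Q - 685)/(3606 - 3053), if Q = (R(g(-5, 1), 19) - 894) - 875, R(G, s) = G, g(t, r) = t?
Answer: -2459/553 ≈ -4.4467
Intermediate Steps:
Q = -1774 (Q = (-5 - 894) - 875 = -899 - 875 = -1774)
(Q - 685)/(3606 - 3053) = (-1774 - 685)/(3606 - 3053) = -2459/553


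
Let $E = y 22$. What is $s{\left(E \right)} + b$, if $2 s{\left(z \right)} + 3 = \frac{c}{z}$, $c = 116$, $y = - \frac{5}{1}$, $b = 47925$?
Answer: $\frac{5271527}{110} \approx 47923.0$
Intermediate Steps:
$y = -5$ ($y = \left(-5\right) 1 = -5$)
$E = -110$ ($E = \left(-5\right) 22 = -110$)
$s{\left(z \right)} = - \frac{3}{2} + \frac{58}{z}$ ($s{\left(z \right)} = - \frac{3}{2} + \frac{116 \frac{1}{z}}{2} = - \frac{3}{2} + \frac{58}{z}$)
$s{\left(E \right)} + b = \left(- \frac{3}{2} + \frac{58}{-110}\right) + 47925 = \left(- \frac{3}{2} + 58 \left(- \frac{1}{110}\right)\right) + 47925 = \left(- \frac{3}{2} - \frac{29}{55}\right) + 47925 = - \frac{223}{110} + 47925 = \frac{5271527}{110}$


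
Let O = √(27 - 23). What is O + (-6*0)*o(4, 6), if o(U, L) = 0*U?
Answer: 2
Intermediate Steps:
o(U, L) = 0
O = 2 (O = √4 = 2)
O + (-6*0)*o(4, 6) = 2 - 6*0*0 = 2 + 0*0 = 2 + 0 = 2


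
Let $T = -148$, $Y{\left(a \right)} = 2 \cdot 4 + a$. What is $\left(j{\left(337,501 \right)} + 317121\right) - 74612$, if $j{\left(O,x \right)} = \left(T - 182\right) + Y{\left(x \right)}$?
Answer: $242688$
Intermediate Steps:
$Y{\left(a \right)} = 8 + a$
$j{\left(O,x \right)} = -322 + x$ ($j{\left(O,x \right)} = \left(-148 - 182\right) + \left(8 + x\right) = -330 + \left(8 + x\right) = -322 + x$)
$\left(j{\left(337,501 \right)} + 317121\right) - 74612 = \left(\left(-322 + 501\right) + 317121\right) - 74612 = \left(179 + 317121\right) - 74612 = 317300 - 74612 = 242688$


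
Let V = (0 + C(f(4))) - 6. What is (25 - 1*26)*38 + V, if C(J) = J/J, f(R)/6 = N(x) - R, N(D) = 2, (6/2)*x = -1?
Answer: -43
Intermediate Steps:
x = -1/3 (x = (1/3)*(-1) = -1/3 ≈ -0.33333)
f(R) = 12 - 6*R (f(R) = 6*(2 - R) = 12 - 6*R)
C(J) = 1
V = -5 (V = (0 + 1) - 6 = 1 - 6 = -5)
(25 - 1*26)*38 + V = (25 - 1*26)*38 - 5 = (25 - 26)*38 - 5 = -1*38 - 5 = -38 - 5 = -43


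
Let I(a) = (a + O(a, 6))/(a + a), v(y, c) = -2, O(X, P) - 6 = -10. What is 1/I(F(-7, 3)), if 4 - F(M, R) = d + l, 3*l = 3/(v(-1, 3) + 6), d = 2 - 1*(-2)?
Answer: 2/17 ≈ 0.11765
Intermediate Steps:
O(X, P) = -4 (O(X, P) = 6 - 10 = -4)
d = 4 (d = 2 + 2 = 4)
l = 1/4 (l = (3/(-2 + 6))/3 = (3/4)/3 = (3*(1/4))/3 = (1/3)*(3/4) = 1/4 ≈ 0.25000)
F(M, R) = -1/4 (F(M, R) = 4 - (4 + 1/4) = 4 - 1*17/4 = 4 - 17/4 = -1/4)
I(a) = (-4 + a)/(2*a) (I(a) = (a - 4)/(a + a) = (-4 + a)/((2*a)) = (-4 + a)*(1/(2*a)) = (-4 + a)/(2*a))
1/I(F(-7, 3)) = 1/((-4 - 1/4)/(2*(-1/4))) = 1/((1/2)*(-4)*(-17/4)) = 1/(17/2) = 2/17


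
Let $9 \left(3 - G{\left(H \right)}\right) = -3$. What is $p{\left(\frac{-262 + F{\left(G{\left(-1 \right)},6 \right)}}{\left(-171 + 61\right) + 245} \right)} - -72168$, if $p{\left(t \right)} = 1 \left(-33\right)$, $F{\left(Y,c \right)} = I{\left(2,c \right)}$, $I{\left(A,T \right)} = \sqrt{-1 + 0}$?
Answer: $72135$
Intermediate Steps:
$G{\left(H \right)} = \frac{10}{3}$ ($G{\left(H \right)} = 3 - - \frac{1}{3} = 3 + \frac{1}{3} = \frac{10}{3}$)
$I{\left(A,T \right)} = i$ ($I{\left(A,T \right)} = \sqrt{-1} = i$)
$F{\left(Y,c \right)} = i$
$p{\left(t \right)} = -33$
$p{\left(\frac{-262 + F{\left(G{\left(-1 \right)},6 \right)}}{\left(-171 + 61\right) + 245} \right)} - -72168 = -33 - -72168 = -33 + 72168 = 72135$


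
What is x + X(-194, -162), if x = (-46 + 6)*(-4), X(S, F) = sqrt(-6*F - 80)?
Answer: 160 + 2*sqrt(223) ≈ 189.87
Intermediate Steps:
X(S, F) = sqrt(-80 - 6*F)
x = 160 (x = -40*(-4) = 160)
x + X(-194, -162) = 160 + sqrt(-80 - 6*(-162)) = 160 + sqrt(-80 + 972) = 160 + sqrt(892) = 160 + 2*sqrt(223)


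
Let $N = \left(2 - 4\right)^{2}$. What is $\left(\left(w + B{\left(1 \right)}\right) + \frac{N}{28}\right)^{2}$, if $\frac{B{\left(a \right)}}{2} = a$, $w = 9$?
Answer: $\frac{6084}{49} \approx 124.16$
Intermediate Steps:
$N = 4$ ($N = \left(-2\right)^{2} = 4$)
$B{\left(a \right)} = 2 a$
$\left(\left(w + B{\left(1 \right)}\right) + \frac{N}{28}\right)^{2} = \left(\left(9 + 2 \cdot 1\right) + \frac{4}{28}\right)^{2} = \left(\left(9 + 2\right) + 4 \cdot \frac{1}{28}\right)^{2} = \left(11 + \frac{1}{7}\right)^{2} = \left(\frac{78}{7}\right)^{2} = \frac{6084}{49}$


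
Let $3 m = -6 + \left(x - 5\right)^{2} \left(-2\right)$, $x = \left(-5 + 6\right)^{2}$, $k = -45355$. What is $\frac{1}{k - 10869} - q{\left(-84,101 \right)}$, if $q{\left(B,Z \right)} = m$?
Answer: $\frac{2136509}{168672} \approx 12.667$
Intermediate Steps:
$x = 1$ ($x = 1^{2} = 1$)
$m = - \frac{38}{3}$ ($m = \frac{-6 + \left(1 - 5\right)^{2} \left(-2\right)}{3} = \frac{-6 + \left(-4\right)^{2} \left(-2\right)}{3} = \frac{-6 + 16 \left(-2\right)}{3} = \frac{-6 - 32}{3} = \frac{1}{3} \left(-38\right) = - \frac{38}{3} \approx -12.667$)
$q{\left(B,Z \right)} = - \frac{38}{3}$
$\frac{1}{k - 10869} - q{\left(-84,101 \right)} = \frac{1}{-45355 - 10869} - - \frac{38}{3} = \frac{1}{-56224} + \frac{38}{3} = - \frac{1}{56224} + \frac{38}{3} = \frac{2136509}{168672}$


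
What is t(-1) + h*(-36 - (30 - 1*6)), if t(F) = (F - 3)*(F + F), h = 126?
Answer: -7552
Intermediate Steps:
t(F) = 2*F*(-3 + F) (t(F) = (-3 + F)*(2*F) = 2*F*(-3 + F))
t(-1) + h*(-36 - (30 - 1*6)) = 2*(-1)*(-3 - 1) + 126*(-36 - (30 - 1*6)) = 2*(-1)*(-4) + 126*(-36 - (30 - 6)) = 8 + 126*(-36 - 1*24) = 8 + 126*(-36 - 24) = 8 + 126*(-60) = 8 - 7560 = -7552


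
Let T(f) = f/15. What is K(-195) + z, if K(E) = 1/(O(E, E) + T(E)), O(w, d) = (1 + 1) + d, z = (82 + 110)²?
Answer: 7593983/206 ≈ 36864.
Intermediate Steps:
T(f) = f/15 (T(f) = f*(1/15) = f/15)
z = 36864 (z = 192² = 36864)
O(w, d) = 2 + d
K(E) = 1/(2 + 16*E/15) (K(E) = 1/((2 + E) + E/15) = 1/(2 + 16*E/15))
K(-195) + z = 15/(2*(15 + 8*(-195))) + 36864 = 15/(2*(15 - 1560)) + 36864 = (15/2)/(-1545) + 36864 = (15/2)*(-1/1545) + 36864 = -1/206 + 36864 = 7593983/206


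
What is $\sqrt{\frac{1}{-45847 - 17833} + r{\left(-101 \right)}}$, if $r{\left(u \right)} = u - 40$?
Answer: $\frac{i \sqrt{8933986595}}{7960} \approx 11.874 i$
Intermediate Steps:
$r{\left(u \right)} = -40 + u$
$\sqrt{\frac{1}{-45847 - 17833} + r{\left(-101 \right)}} = \sqrt{\frac{1}{-45847 - 17833} - 141} = \sqrt{\frac{1}{-63680} - 141} = \sqrt{- \frac{1}{63680} - 141} = \sqrt{- \frac{8978881}{63680}} = \frac{i \sqrt{8933986595}}{7960}$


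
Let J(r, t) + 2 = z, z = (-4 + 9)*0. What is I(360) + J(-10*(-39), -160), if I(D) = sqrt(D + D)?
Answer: -2 + 12*sqrt(5) ≈ 24.833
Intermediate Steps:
I(D) = sqrt(2)*sqrt(D) (I(D) = sqrt(2*D) = sqrt(2)*sqrt(D))
z = 0 (z = 5*0 = 0)
J(r, t) = -2 (J(r, t) = -2 + 0 = -2)
I(360) + J(-10*(-39), -160) = sqrt(2)*sqrt(360) - 2 = sqrt(2)*(6*sqrt(10)) - 2 = 12*sqrt(5) - 2 = -2 + 12*sqrt(5)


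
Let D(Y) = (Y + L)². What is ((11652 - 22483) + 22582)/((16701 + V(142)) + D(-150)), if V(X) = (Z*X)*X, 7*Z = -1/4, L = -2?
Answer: 27419/91198 ≈ 0.30065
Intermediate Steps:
D(Y) = (-2 + Y)² (D(Y) = (Y - 2)² = (-2 + Y)²)
Z = -1/28 (Z = (-1/4)/7 = (-1*¼)/7 = (⅐)*(-¼) = -1/28 ≈ -0.035714)
V(X) = -X²/28 (V(X) = (-X/28)*X = -X²/28)
((11652 - 22483) + 22582)/((16701 + V(142)) + D(-150)) = ((11652 - 22483) + 22582)/((16701 - 1/28*142²) + (-2 - 150)²) = (-10831 + 22582)/((16701 - 1/28*20164) + (-152)²) = 11751/((16701 - 5041/7) + 23104) = 11751/(111866/7 + 23104) = 11751/(273594/7) = 11751*(7/273594) = 27419/91198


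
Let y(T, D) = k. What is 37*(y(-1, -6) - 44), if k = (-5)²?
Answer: -703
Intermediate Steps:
k = 25
y(T, D) = 25
37*(y(-1, -6) - 44) = 37*(25 - 44) = 37*(-19) = -703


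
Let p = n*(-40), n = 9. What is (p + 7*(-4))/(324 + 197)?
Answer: -388/521 ≈ -0.74472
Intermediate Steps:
p = -360 (p = 9*(-40) = -360)
(p + 7*(-4))/(324 + 197) = (-360 + 7*(-4))/(324 + 197) = (-360 - 28)/521 = -388*1/521 = -388/521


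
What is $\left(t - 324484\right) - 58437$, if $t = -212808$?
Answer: $-595729$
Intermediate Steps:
$\left(t - 324484\right) - 58437 = \left(-212808 - 324484\right) - 58437 = -537292 - 58437 = -595729$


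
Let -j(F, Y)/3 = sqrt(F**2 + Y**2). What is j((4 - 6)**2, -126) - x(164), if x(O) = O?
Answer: -164 - 6*sqrt(3973) ≈ -542.19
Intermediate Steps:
j(F, Y) = -3*sqrt(F**2 + Y**2)
j((4 - 6)**2, -126) - x(164) = -3*sqrt(((4 - 6)**2)**2 + (-126)**2) - 1*164 = -3*sqrt(((-2)**2)**2 + 15876) - 164 = -3*sqrt(4**2 + 15876) - 164 = -3*sqrt(16 + 15876) - 164 = -6*sqrt(3973) - 164 = -164 - 6*sqrt(3973)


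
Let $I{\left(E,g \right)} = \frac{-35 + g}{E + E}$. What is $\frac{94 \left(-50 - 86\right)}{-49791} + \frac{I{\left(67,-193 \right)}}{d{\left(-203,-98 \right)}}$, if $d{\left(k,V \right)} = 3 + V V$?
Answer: $\frac{8222988322}{32048923179} \approx 0.25658$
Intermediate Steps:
$I{\left(E,g \right)} = \frac{-35 + g}{2 E}$
$d{\left(k,V \right)} = 3 + V^{2}$
$\frac{94 \left(-50 - 86\right)}{-49791} + \frac{I{\left(67,-193 \right)}}{d{\left(-203,-98 \right)}} = \frac{94 \left(-50 - 86\right)}{-49791} + \frac{\frac{1}{2} \cdot \frac{1}{67} \left(-35 - 193\right)}{3 + \left(-98\right)^{2}} = 94 \left(-136\right) \left(- \frac{1}{49791}\right) + \frac{\frac{1}{2} \cdot \frac{1}{67} \left(-228\right)}{3 + 9604} = \left(-12784\right) \left(- \frac{1}{49791}\right) - \frac{114}{67 \cdot 9607} = \frac{12784}{49791} - \frac{114}{643669} = \frac{8222988322}{32048923179}$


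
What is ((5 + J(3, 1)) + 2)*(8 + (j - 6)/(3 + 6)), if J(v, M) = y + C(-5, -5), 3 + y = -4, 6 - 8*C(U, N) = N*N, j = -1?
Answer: -1235/72 ≈ -17.153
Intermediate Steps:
C(U, N) = ¾ - N²/8 (C(U, N) = ¾ - N*N/8 = ¾ - N²/8)
y = -7 (y = -3 - 4 = -7)
J(v, M) = -75/8 (J(v, M) = -7 + (¾ - ⅛*(-5)²) = -7 + (¾ - ⅛*25) = -7 + (¾ - 25/8) = -7 - 19/8 = -75/8)
((5 + J(3, 1)) + 2)*(8 + (j - 6)/(3 + 6)) = ((5 - 75/8) + 2)*(8 + (-1 - 6)/(3 + 6)) = (-35/8 + 2)*(8 - 7/9) = -19*(8 - 7*⅑)/8 = -19*(8 - 7/9)/8 = -19/8*65/9 = -1235/72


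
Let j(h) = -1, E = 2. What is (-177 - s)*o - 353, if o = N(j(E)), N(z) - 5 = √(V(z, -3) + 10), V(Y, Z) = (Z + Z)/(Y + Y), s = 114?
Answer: -1808 - 291*√13 ≈ -2857.2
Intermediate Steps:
V(Y, Z) = Z/Y (V(Y, Z) = (2*Z)/((2*Y)) = (2*Z)*(1/(2*Y)) = Z/Y)
N(z) = 5 + √(10 - 3/z) (N(z) = 5 + √(-3/z + 10) = 5 + √(10 - 3/z))
o = 5 + √13 (o = 5 + √(10 - 3/(-1)) = 5 + √(10 - 3*(-1)) = 5 + √(10 + 3) = 5 + √13 ≈ 8.6055)
(-177 - s)*o - 353 = (-177 - 1*114)*(5 + √13) - 353 = (-177 - 114)*(5 + √13) - 353 = -291*(5 + √13) - 353 = (-1455 - 291*√13) - 353 = -1808 - 291*√13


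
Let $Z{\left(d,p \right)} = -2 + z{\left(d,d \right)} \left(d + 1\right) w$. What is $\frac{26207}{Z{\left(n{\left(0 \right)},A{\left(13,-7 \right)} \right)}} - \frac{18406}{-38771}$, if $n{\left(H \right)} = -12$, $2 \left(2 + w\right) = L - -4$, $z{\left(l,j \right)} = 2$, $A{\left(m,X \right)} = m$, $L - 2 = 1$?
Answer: $- \frac{1015427387}{1356985} \approx -748.3$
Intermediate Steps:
$L = 3$ ($L = 2 + 1 = 3$)
$w = \frac{3}{2}$ ($w = -2 + \frac{3 - -4}{2} = -2 + \frac{3 + 4}{2} = -2 + \frac{1}{2} \cdot 7 = -2 + \frac{7}{2} = \frac{3}{2} \approx 1.5$)
$Z{\left(d,p \right)} = 1 + 3 d$ ($Z{\left(d,p \right)} = -2 + 2 \left(d + 1\right) \frac{3}{2} = -2 + 2 \left(1 + d\right) \frac{3}{2} = -2 + \left(2 + 2 d\right) \frac{3}{2} = -2 + \left(3 + 3 d\right) = 1 + 3 d$)
$\frac{26207}{Z{\left(n{\left(0 \right)},A{\left(13,-7 \right)} \right)}} - \frac{18406}{-38771} = \frac{26207}{1 + 3 \left(-12\right)} - \frac{18406}{-38771} = \frac{26207}{1 - 36} - - \frac{18406}{38771} = \frac{26207}{-35} + \frac{18406}{38771} = 26207 \left(- \frac{1}{35}\right) + \frac{18406}{38771} = - \frac{26207}{35} + \frac{18406}{38771} = - \frac{1015427387}{1356985}$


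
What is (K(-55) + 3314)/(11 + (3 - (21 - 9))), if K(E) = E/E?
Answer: 3315/2 ≈ 1657.5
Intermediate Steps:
K(E) = 1
(K(-55) + 3314)/(11 + (3 - (21 - 9))) = (1 + 3314)/(11 + (3 - (21 - 9))) = 3315/(11 + (3 - 1*12)) = 3315/(11 + (3 - 12)) = 3315/(11 - 9) = 3315/2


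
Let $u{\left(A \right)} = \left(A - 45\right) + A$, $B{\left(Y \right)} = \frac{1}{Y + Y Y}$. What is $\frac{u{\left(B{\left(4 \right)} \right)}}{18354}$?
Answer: $- \frac{449}{183540} \approx -0.0024463$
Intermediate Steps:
$B{\left(Y \right)} = \frac{1}{Y + Y^{2}}$
$u{\left(A \right)} = -45 + 2 A$ ($u{\left(A \right)} = \left(-45 + A\right) + A = -45 + 2 A$)
$\frac{u{\left(B{\left(4 \right)} \right)}}{18354} = \frac{-45 + 2 \frac{1}{4 \left(1 + 4\right)}}{18354} = \left(-45 + 2 \frac{1}{4 \cdot 5}\right) \frac{1}{18354} = \left(-45 + 2 \cdot \frac{1}{4} \cdot \frac{1}{5}\right) \frac{1}{18354} = \left(-45 + 2 \cdot \frac{1}{20}\right) \frac{1}{18354} = \left(-45 + \frac{1}{10}\right) \frac{1}{18354} = \left(- \frac{449}{10}\right) \frac{1}{18354} = - \frac{449}{183540}$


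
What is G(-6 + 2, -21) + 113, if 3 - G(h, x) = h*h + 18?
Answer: 82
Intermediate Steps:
G(h, x) = -15 - h**2 (G(h, x) = 3 - (h*h + 18) = 3 - (h**2 + 18) = 3 - (18 + h**2) = 3 + (-18 - h**2) = -15 - h**2)
G(-6 + 2, -21) + 113 = (-15 - (-6 + 2)**2) + 113 = (-15 - 1*(-4)**2) + 113 = (-15 - 1*16) + 113 = (-15 - 16) + 113 = -31 + 113 = 82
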